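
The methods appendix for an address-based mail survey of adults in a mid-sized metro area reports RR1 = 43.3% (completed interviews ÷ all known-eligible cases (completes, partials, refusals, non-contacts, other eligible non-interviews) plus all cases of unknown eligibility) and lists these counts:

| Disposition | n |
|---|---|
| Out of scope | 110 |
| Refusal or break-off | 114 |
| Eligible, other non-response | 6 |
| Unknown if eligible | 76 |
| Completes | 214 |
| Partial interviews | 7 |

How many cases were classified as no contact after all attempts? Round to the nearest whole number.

77

RR1 = 214 / D = 0.433
D = 214 / 0.433 = 494.2
Rest of base = 417
no contact after all attempts = 494.2 − 417 ≈ 77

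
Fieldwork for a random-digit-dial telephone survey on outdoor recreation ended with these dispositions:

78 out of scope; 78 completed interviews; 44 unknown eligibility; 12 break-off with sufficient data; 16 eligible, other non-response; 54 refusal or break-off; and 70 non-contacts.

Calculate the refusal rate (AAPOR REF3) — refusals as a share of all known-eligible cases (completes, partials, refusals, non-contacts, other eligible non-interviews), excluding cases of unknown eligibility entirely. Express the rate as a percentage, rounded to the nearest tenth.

Numerator: 54
Denom: 78 + 12 + 54 + 70 + 16 = 230
REF3 = 54 / 230 = 0.2348

23.5%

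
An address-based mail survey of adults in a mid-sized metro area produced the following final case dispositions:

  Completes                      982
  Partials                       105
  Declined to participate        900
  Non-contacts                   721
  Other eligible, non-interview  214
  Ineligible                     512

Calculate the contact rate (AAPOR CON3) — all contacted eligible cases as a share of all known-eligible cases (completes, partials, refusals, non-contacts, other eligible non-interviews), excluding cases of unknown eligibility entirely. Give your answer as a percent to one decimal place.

75.3%

Numerator: 982 + 105 + 900 + 214 = 2201
Denominator: 982 + 105 + 900 + 721 + 214 = 2922
CON3 = 2201 / 2922 = 0.7533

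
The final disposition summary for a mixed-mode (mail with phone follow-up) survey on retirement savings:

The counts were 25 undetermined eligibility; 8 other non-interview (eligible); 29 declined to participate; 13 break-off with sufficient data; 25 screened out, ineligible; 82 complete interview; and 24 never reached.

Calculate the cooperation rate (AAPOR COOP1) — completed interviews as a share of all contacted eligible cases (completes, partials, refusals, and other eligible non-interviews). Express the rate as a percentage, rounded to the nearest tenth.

Num → 82
Denominator → 82 + 13 + 29 + 8 = 132
COOP1 = 82 / 132 = 0.6212

62.1%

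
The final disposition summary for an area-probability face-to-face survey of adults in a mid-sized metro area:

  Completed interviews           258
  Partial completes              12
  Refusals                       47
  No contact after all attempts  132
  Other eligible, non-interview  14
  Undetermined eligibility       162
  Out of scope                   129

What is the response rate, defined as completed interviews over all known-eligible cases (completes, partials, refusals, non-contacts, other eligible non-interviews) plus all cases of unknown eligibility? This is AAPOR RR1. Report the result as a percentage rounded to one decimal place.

41.3%

Numerator: 258
Base: 258 + 12 + 47 + 132 + 14 + 162 = 625
RR1 = 258 / 625 = 0.4128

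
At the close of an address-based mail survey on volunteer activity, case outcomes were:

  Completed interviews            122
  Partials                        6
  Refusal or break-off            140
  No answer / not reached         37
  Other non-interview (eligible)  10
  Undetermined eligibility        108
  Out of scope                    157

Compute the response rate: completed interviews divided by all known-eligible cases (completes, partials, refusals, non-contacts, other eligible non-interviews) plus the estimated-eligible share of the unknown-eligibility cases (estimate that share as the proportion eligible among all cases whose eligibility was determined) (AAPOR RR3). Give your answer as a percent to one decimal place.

31.5%

Num → 122
Determined eligible → 122 + 6 + 140 + 37 + 10 = 315
e = 315 / (315 + 157) = 315 / 472 = 0.6674
Eligible share of unknowns → 0.6674 × 108 = 72.08
Base → 315 + 72.08 = 387.08
RR3 = 122 / 387.08 = 0.3152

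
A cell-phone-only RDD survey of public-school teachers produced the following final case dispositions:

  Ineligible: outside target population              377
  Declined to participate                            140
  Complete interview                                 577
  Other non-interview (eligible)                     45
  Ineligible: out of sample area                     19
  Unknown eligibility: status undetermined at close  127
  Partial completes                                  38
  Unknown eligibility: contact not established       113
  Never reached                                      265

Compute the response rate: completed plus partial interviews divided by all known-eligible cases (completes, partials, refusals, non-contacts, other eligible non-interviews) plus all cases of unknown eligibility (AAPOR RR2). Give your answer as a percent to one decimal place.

47.1%

Unknown eligibility = 113 + 127 = 240
Screened out, ineligible = 377 + 19 = 396
Num: 577 + 38 = 615
Base: 577 + 38 + 140 + 265 + 45 + 240 = 1305
RR2 = 615 / 1305 = 0.4713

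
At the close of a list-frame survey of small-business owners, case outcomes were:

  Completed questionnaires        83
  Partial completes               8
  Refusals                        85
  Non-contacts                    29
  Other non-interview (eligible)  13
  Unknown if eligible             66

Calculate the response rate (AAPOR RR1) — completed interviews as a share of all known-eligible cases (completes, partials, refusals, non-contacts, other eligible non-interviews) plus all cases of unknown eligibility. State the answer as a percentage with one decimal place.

Num = 83
Denominator = 83 + 8 + 85 + 29 + 13 + 66 = 284
RR1 = 83 / 284 = 0.2923

29.2%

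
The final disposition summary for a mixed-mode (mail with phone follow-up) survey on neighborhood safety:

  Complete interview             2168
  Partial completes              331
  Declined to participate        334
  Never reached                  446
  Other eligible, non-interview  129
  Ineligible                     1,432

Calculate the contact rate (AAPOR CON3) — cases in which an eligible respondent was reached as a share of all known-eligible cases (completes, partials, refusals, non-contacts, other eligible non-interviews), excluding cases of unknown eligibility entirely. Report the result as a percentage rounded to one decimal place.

Top → 2168 + 331 + 334 + 129 = 2962
Base → 2168 + 331 + 334 + 446 + 129 = 3408
CON3 = 2962 / 3408 = 0.8691

86.9%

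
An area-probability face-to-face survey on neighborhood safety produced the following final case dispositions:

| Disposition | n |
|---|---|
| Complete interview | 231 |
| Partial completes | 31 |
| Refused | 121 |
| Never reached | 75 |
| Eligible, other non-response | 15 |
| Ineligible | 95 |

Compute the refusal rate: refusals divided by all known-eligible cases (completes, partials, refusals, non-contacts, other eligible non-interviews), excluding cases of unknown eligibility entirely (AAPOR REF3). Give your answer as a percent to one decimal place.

Top → 121
Base → 231 + 31 + 121 + 75 + 15 = 473
REF3 = 121 / 473 = 0.2558

25.6%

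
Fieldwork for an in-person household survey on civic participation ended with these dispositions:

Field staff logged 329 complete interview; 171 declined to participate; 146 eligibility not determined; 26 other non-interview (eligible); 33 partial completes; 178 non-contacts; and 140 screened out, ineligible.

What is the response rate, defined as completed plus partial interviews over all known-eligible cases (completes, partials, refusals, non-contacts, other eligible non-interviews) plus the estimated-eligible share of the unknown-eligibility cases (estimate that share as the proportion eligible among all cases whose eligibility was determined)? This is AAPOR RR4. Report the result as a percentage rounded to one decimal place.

Num = 329 + 33 = 362
Determined eligible = 329 + 33 + 171 + 178 + 26 = 737
e = 737 / (737 + 140) = 737 / 877 = 0.8404
e × U = 0.8404 × 146 = 122.70
Denom = 737 + 122.70 = 859.70
RR4 = 362 / 859.70 = 0.4211

42.1%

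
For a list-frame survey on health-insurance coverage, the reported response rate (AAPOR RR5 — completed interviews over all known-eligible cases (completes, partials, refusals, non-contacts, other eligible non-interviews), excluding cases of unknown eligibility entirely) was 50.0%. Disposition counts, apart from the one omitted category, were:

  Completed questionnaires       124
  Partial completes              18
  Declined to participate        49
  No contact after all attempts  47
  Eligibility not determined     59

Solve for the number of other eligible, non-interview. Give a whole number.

RR5 = 124 / D = 0.500
D = 124 / 0.500 = 248.0
Other denominator terms total 238
other eligible, non-interview = 248.0 − 238 ≈ 10

10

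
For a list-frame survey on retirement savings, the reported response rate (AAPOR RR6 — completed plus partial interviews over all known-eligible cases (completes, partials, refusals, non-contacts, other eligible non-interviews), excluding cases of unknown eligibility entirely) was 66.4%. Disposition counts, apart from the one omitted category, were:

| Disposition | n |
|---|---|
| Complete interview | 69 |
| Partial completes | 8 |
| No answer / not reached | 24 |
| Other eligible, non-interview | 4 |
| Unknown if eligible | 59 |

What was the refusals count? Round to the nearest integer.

Numerator: 69 + 8 = 77
RR6 = 77 / D = 0.664
D = 77 / 0.664 = 116.0
Remaining denominator categories sum to 105
refusals = 116.0 − 105 ≈ 11

11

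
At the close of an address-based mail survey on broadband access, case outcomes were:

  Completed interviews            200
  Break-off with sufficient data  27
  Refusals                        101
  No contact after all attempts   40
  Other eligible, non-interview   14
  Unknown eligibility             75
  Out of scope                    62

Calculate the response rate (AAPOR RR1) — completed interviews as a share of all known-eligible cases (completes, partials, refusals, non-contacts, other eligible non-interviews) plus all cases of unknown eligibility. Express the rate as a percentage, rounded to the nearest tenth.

Num = 200
Denominator = 200 + 27 + 101 + 40 + 14 + 75 = 457
RR1 = 200 / 457 = 0.4376

43.8%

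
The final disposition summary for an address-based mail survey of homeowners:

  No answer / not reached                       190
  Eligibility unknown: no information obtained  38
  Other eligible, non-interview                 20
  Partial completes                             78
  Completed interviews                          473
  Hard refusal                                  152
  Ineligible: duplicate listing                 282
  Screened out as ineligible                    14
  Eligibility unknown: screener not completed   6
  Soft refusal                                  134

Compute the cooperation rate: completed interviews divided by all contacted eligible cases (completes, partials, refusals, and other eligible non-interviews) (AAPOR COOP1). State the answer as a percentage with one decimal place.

Declined to participate = 152 + 134 = 286
Unknown eligibility = 6 + 38 = 44
Screened out, ineligible = 14 + 282 = 296
Numerator = 473
Denom = 473 + 78 + 286 + 20 = 857
COOP1 = 473 / 857 = 0.5519

55.2%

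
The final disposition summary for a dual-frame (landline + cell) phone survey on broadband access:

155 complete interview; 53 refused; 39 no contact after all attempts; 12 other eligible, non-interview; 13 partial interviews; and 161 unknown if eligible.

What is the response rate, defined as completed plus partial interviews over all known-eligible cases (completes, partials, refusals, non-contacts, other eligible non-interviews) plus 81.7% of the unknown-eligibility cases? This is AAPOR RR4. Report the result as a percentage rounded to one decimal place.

41.6%

Top = 155 + 13 = 168
Known eligible = 155 + 13 + 53 + 39 + 12 = 272
Estimated eligible among unknowns = 0.8170 × 161 = 131.54
Base = 272 + 131.54 = 403.54
RR4 = 168 / 403.54 = 0.4163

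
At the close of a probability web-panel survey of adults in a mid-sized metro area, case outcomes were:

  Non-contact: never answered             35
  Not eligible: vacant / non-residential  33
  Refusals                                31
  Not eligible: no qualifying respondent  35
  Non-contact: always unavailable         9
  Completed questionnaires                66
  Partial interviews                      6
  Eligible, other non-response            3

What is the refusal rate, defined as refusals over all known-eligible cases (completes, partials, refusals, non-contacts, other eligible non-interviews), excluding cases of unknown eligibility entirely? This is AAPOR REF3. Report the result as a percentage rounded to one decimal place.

Non-contacts = 35 + 9 = 44
Out of scope = 35 + 33 = 68
Num → 31
Denom → 66 + 6 + 31 + 44 + 3 = 150
REF3 = 31 / 150 = 0.2067

20.7%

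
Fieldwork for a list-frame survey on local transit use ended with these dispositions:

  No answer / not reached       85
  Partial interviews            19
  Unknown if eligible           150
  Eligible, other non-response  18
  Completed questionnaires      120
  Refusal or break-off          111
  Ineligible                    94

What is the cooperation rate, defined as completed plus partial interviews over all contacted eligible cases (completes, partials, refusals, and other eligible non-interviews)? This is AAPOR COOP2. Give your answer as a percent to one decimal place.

Numerator → 120 + 19 = 139
Base → 120 + 19 + 111 + 18 = 268
COOP2 = 139 / 268 = 0.5187

51.9%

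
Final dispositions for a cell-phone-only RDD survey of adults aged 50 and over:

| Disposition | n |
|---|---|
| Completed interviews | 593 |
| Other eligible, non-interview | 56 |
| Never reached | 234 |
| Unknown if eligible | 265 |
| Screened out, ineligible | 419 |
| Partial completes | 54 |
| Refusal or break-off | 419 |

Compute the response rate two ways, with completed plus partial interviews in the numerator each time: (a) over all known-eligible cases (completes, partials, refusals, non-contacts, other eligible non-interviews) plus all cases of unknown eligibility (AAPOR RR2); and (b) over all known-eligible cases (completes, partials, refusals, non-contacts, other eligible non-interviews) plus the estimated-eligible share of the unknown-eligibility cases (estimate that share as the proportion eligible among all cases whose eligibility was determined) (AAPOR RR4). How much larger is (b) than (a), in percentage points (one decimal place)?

Num: 593 + 54 = 647
Base: 593 + 54 + 419 + 234 + 56 + 265 = 1621
RR2 = 647 / 1621 = 0.3991
Determined eligible: 593 + 54 + 419 + 234 + 56 = 1356
e = 1356 / (1356 + 419) = 1356 / 1775 = 0.7639
Estimated eligible among unknowns: 0.7639 × 265 = 202.43
Base: 1356 + 202.43 = 1558.43
RR4 = 647 / 1558.43 = 0.4152
Difference = 41.52 − 39.91 = 1.61 percentage points

1.6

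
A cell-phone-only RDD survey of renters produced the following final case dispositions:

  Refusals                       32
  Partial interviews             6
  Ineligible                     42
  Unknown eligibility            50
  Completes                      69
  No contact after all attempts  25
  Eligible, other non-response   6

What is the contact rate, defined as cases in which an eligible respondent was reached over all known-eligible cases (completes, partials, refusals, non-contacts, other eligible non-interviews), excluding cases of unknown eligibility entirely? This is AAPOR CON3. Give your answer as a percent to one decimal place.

Top → 69 + 6 + 32 + 6 = 113
Base → 69 + 6 + 32 + 25 + 6 = 138
CON3 = 113 / 138 = 0.8188

81.9%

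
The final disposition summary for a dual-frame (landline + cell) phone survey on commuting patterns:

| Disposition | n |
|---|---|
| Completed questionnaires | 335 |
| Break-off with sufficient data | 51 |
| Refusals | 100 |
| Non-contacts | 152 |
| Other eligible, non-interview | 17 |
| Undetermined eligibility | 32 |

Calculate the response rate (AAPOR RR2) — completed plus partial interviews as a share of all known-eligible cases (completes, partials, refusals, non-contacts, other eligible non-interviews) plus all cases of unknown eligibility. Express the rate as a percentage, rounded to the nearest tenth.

56.2%

Top = 335 + 51 = 386
Base = 335 + 51 + 100 + 152 + 17 + 32 = 687
RR2 = 386 / 687 = 0.5619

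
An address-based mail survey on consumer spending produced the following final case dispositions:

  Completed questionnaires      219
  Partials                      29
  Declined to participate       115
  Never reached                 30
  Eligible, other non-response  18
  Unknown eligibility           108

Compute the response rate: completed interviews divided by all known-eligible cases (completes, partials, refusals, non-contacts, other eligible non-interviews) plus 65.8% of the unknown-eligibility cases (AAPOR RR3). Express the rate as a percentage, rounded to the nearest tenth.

45.4%

Numerator → 219
Known eligible → 219 + 29 + 115 + 30 + 18 = 411
e × U → 0.6580 × 108 = 71.06
Base → 411 + 71.06 = 482.06
RR3 = 219 / 482.06 = 0.4543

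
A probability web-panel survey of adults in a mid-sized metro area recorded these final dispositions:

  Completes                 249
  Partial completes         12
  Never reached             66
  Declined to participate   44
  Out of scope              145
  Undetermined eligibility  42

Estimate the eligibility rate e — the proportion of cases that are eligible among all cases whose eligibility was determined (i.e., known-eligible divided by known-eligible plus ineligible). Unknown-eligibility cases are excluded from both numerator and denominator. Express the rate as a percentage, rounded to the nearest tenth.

71.9%

Eligible (known) → 249 + 12 + 44 + 66 = 371
e = 371 / (371 + 145) = 371 / 516 = 0.7190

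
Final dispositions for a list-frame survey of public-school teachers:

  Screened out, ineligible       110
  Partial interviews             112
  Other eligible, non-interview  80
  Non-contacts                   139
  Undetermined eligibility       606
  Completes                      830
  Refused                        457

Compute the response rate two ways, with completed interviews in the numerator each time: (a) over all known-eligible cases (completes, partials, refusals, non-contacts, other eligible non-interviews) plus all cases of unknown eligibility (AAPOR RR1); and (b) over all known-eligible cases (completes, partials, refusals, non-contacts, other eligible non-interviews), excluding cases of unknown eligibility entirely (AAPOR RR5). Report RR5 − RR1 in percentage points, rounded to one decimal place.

Num → 830
Denominator → 830 + 112 + 457 + 139 + 80 + 606 = 2224
RR1 = 830 / 2224 = 0.3732
Denominator → 830 + 112 + 457 + 139 + 80 = 1618
RR5 = 830 / 1618 = 0.5130
Difference = 51.30 − 37.32 = 13.98 percentage points

14.0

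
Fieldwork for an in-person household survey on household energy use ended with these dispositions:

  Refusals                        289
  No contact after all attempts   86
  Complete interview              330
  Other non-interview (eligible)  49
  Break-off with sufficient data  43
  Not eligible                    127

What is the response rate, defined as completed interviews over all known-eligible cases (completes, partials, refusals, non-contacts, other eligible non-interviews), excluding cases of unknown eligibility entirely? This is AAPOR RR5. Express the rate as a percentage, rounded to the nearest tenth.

41.4%

Top → 330
Denom → 330 + 43 + 289 + 86 + 49 = 797
RR5 = 330 / 797 = 0.4141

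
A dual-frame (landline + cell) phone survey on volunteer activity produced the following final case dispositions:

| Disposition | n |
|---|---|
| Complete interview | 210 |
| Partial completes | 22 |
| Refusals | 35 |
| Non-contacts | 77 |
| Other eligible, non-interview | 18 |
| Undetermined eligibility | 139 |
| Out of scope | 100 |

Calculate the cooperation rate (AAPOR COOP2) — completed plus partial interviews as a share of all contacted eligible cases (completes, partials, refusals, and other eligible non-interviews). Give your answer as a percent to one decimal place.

Num: 210 + 22 = 232
Denom: 210 + 22 + 35 + 18 = 285
COOP2 = 232 / 285 = 0.8140

81.4%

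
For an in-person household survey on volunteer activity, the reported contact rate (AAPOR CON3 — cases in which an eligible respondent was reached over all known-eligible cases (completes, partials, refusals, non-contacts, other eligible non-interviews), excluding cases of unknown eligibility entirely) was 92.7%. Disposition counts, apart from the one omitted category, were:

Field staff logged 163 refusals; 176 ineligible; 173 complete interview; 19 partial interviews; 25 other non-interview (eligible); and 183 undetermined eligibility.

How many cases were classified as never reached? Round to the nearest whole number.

30

Top = 173 + 19 + 163 + 25 = 380
CON3 = 380 / D = 0.927
D = 380 / 0.927 = 409.9
Rest of base = 380
never reached = 409.9 − 380 ≈ 30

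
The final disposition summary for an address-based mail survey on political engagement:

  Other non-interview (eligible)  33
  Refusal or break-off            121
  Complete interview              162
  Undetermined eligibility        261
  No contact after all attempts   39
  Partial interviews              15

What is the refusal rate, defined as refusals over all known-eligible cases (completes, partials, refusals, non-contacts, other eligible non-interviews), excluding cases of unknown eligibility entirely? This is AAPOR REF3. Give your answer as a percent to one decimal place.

Numerator: 121
Denom: 162 + 15 + 121 + 39 + 33 = 370
REF3 = 121 / 370 = 0.3270

32.7%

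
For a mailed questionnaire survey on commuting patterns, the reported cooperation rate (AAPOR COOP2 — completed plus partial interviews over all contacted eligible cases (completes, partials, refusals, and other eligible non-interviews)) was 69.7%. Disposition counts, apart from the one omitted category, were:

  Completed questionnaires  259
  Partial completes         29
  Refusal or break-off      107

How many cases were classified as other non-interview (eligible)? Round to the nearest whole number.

Numerator: 259 + 29 = 288
COOP2 = 288 / D = 0.697
D = 288 / 0.697 = 413.2
Other denominator terms total 395
other non-interview (eligible) = 413.2 − 395 ≈ 18

18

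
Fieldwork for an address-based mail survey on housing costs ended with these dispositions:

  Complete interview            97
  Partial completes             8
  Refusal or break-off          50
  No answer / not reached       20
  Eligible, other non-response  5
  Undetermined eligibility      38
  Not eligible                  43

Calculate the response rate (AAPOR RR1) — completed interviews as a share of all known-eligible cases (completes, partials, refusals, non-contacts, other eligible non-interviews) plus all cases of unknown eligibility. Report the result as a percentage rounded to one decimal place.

44.5%

Numerator: 97
Denom: 97 + 8 + 50 + 20 + 5 + 38 = 218
RR1 = 97 / 218 = 0.4450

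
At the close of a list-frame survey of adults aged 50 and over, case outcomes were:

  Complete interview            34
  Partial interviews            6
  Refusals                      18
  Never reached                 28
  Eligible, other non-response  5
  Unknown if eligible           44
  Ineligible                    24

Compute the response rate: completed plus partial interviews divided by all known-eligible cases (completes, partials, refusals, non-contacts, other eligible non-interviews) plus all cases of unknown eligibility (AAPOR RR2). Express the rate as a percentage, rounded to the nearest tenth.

29.6%

Top = 34 + 6 = 40
Denominator = 34 + 6 + 18 + 28 + 5 + 44 = 135
RR2 = 40 / 135 = 0.2963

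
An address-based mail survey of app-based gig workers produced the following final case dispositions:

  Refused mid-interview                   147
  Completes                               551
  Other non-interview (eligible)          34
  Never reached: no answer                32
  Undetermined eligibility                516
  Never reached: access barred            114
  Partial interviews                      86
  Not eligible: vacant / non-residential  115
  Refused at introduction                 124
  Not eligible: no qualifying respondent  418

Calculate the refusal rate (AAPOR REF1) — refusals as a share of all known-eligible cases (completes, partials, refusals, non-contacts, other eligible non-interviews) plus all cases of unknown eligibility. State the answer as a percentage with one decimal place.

16.9%

Refused = 124 + 147 = 271
No answer / not reached = 32 + 114 = 146
Ineligible = 418 + 115 = 533
Numerator → 271
Base → 551 + 86 + 271 + 146 + 34 + 516 = 1604
REF1 = 271 / 1604 = 0.1690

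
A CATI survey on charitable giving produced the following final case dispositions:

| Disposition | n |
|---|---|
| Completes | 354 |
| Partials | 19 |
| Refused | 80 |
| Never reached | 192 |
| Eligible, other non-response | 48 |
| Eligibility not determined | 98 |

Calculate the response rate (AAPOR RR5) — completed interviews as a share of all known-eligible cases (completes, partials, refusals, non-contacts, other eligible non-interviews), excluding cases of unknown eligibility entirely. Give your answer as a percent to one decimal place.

51.1%

Top = 354
Denominator = 354 + 19 + 80 + 192 + 48 = 693
RR5 = 354 / 693 = 0.5108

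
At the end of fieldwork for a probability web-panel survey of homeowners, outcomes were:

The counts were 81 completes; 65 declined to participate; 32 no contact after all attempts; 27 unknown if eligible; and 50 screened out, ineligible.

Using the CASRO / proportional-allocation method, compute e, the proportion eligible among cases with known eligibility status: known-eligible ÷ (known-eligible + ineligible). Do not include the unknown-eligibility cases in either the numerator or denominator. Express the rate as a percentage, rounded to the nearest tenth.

Known eligible: 81 + 65 + 32 = 178
e = 178 / (178 + 50) = 178 / 228 = 0.7807

78.1%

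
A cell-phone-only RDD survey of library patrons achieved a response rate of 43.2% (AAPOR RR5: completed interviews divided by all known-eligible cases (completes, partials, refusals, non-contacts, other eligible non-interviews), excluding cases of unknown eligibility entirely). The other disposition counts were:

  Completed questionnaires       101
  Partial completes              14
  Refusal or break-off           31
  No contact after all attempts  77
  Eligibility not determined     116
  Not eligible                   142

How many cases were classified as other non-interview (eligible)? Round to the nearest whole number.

11

RR5 = 101 / D = 0.432
D = 101 / 0.432 = 233.8
Other denominator terms total 223
other non-interview (eligible) = 233.8 − 223 ≈ 11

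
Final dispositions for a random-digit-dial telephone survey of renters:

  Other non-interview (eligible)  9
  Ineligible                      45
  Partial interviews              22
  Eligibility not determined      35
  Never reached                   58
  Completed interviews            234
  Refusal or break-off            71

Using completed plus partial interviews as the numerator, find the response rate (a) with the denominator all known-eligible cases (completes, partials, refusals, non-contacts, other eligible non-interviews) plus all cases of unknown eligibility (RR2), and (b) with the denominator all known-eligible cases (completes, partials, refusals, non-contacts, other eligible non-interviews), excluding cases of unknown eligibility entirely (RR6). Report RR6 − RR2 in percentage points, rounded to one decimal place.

5.3

Numerator: 234 + 22 = 256
Denom: 234 + 22 + 71 + 58 + 9 + 35 = 429
RR2 = 256 / 429 = 0.5967
Denom: 234 + 22 + 71 + 58 + 9 = 394
RR6 = 256 / 394 = 0.6497
Difference = 64.97 − 59.67 = 5.30 percentage points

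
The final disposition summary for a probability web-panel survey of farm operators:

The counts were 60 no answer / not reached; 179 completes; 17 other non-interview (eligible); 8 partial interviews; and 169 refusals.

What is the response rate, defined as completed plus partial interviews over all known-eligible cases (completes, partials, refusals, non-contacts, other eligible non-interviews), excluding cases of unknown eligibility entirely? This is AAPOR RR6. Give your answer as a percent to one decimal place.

43.2%

Num → 179 + 8 = 187
Base → 179 + 8 + 169 + 60 + 17 = 433
RR6 = 187 / 433 = 0.4319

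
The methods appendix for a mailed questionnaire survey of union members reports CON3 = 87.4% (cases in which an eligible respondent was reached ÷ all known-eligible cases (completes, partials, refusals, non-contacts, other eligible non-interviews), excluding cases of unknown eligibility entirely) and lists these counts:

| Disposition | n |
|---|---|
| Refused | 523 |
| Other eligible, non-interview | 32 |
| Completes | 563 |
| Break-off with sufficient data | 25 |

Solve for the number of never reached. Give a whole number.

165

Num = 563 + 25 + 523 + 32 = 1143
CON3 = 1143 / D = 0.874
D = 1143 / 0.874 = 1307.8
Rest of base = 1143
never reached = 1307.8 − 1143 ≈ 165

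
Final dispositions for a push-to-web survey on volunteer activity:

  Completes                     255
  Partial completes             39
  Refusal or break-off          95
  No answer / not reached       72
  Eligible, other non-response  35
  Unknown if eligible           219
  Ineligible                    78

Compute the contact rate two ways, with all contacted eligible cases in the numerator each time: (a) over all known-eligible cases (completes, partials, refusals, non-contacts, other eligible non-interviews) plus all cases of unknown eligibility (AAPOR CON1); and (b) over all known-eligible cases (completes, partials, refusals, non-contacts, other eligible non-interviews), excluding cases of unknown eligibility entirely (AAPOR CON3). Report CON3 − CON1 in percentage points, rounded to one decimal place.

26.2

Numerator: 255 + 39 + 95 + 35 = 424
Base: 255 + 39 + 95 + 72 + 35 + 219 = 715
CON1 = 424 / 715 = 0.5930
Base: 255 + 39 + 95 + 72 + 35 = 496
CON3 = 424 / 496 = 0.8548
Difference = 85.48 − 59.30 = 26.18 percentage points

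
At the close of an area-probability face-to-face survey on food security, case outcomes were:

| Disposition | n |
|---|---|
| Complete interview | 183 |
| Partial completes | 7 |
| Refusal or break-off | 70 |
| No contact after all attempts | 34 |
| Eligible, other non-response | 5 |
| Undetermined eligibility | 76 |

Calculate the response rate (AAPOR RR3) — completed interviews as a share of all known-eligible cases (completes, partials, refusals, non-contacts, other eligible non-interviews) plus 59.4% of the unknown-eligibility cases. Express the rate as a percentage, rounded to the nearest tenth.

53.2%

Num → 183
Known eligible → 183 + 7 + 70 + 34 + 5 = 299
Estimated eligible among unknowns → 0.5940 × 76 = 45.14
Base → 299 + 45.14 = 344.14
RR3 = 183 / 344.14 = 0.5318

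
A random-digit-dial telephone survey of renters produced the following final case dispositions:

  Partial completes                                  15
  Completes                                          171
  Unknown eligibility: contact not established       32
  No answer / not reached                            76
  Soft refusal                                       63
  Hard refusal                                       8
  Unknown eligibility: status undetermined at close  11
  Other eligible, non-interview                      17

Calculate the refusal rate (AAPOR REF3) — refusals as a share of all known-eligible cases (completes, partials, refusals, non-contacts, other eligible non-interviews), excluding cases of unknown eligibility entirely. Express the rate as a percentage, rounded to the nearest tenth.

Refusals = 8 + 63 = 71
Undetermined eligibility = 32 + 11 = 43
Numerator: 71
Base: 171 + 15 + 71 + 76 + 17 = 350
REF3 = 71 / 350 = 0.2029

20.3%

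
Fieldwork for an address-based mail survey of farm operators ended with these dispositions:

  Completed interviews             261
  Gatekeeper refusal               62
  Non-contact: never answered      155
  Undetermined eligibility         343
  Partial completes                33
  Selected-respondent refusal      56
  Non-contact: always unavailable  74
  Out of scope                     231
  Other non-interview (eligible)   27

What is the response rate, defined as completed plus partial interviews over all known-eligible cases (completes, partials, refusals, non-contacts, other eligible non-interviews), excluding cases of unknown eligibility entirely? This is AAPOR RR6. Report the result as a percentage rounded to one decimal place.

44.0%

Refused = 62 + 56 = 118
Non-contacts = 155 + 74 = 229
Num: 261 + 33 = 294
Denom: 261 + 33 + 118 + 229 + 27 = 668
RR6 = 294 / 668 = 0.4401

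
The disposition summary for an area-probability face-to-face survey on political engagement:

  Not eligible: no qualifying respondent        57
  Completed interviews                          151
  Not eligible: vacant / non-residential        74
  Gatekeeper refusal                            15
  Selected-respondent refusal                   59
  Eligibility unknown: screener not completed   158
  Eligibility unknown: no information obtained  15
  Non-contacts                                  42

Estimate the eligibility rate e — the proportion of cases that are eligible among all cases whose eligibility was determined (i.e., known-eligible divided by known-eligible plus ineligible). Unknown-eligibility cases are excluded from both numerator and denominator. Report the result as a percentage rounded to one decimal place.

Declined to participate = 15 + 59 = 74
Unknown eligibility = 158 + 15 = 173
Not eligible = 57 + 74 = 131
Eligible (known) → 151 + 74 + 42 = 267
e = 267 / (267 + 131) = 267 / 398 = 0.6709

67.1%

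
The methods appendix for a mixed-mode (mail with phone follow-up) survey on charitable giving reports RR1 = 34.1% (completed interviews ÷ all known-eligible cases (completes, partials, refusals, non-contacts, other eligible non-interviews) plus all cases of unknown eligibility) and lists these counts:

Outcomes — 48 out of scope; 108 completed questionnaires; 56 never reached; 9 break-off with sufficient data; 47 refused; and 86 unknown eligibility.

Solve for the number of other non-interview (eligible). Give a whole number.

RR1 = 108 / D = 0.341
D = 108 / 0.341 = 316.7
Remaining denominator categories sum to 306
other non-interview (eligible) = 316.7 − 306 ≈ 11

11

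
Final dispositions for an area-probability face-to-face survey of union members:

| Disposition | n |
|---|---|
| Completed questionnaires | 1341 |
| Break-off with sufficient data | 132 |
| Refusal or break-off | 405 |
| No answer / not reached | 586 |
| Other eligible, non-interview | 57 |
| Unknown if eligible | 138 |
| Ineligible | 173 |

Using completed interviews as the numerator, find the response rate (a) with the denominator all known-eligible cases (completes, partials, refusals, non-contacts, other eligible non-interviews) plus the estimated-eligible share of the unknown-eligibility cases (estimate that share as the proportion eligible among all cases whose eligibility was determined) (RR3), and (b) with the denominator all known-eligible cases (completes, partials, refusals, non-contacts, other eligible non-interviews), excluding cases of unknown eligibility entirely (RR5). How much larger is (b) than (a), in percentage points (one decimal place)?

2.6

Num = 1341
Eligible (known) = 1341 + 132 + 405 + 586 + 57 = 2521
e = 2521 / (2521 + 173) = 2521 / 2694 = 0.9358
e × U = 0.9358 × 138 = 129.14
Base = 2521 + 129.14 = 2650.14
RR3 = 1341 / 2650.14 = 0.5060
Base = 1341 + 132 + 405 + 586 + 57 = 2521
RR5 = 1341 / 2521 = 0.5319
Difference = 53.19 − 50.60 = 2.59 percentage points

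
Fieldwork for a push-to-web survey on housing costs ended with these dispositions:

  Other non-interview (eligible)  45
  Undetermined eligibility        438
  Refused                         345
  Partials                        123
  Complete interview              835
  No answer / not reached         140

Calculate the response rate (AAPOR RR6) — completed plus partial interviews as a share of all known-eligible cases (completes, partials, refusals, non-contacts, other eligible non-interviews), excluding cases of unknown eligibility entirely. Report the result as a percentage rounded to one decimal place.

Num → 835 + 123 = 958
Base → 835 + 123 + 345 + 140 + 45 = 1488
RR6 = 958 / 1488 = 0.6438

64.4%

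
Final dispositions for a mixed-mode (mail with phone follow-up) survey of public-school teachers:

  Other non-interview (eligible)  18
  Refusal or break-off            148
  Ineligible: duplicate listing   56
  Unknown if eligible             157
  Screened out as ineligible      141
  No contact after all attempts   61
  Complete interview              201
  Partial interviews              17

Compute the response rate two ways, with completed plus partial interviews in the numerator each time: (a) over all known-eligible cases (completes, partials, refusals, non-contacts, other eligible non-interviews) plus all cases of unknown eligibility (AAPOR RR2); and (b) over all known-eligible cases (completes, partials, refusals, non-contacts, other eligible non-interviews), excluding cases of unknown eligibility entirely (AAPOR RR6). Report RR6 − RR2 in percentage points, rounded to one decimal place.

12.8

Ineligible = 141 + 56 = 197
Top: 201 + 17 = 218
Base: 201 + 17 + 148 + 61 + 18 + 157 = 602
RR2 = 218 / 602 = 0.3621
Base: 201 + 17 + 148 + 61 + 18 = 445
RR6 = 218 / 445 = 0.4899
Difference = 48.99 − 36.21 = 12.78 percentage points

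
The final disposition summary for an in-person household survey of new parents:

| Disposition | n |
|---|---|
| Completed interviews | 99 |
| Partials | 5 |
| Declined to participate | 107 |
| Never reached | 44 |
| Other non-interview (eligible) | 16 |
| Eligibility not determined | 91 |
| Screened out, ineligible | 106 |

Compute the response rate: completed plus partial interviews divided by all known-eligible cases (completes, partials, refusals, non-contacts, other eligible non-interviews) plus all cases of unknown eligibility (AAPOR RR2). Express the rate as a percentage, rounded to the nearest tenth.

Numerator → 99 + 5 = 104
Base → 99 + 5 + 107 + 44 + 16 + 91 = 362
RR2 = 104 / 362 = 0.2873

28.7%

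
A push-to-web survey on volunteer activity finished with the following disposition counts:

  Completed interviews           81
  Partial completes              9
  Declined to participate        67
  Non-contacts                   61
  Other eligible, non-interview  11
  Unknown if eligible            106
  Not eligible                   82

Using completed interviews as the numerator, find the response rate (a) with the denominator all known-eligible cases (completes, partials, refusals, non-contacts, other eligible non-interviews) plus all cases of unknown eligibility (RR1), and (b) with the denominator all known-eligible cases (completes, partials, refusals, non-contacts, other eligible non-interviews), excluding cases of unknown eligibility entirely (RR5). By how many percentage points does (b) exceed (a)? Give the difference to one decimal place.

11.2

Top = 81
Denom = 81 + 9 + 67 + 61 + 11 + 106 = 335
RR1 = 81 / 335 = 0.2418
Denom = 81 + 9 + 67 + 61 + 11 = 229
RR5 = 81 / 229 = 0.3537
Difference = 35.37 − 24.18 = 11.19 percentage points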